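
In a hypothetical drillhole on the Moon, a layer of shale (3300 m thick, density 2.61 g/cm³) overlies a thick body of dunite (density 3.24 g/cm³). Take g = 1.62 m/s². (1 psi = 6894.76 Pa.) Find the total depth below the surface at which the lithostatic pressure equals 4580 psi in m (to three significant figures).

6660 m

Pressure at base of upper layers: 2610×1.62×3300 = 1.395×10^7 Pa = 2024 psi
Remaining pressure to be supplied by dunite: 3.158×10^7 − 1.395×10^7 = 1.762×10^7 Pa
Additional depth in dunite = 1.762×10^7 Pa / (3240 kg/m³ × 1.62 m/s²) = 3357.9 m
Total depth = 3300 m + 3357.9 m = 6657.9 m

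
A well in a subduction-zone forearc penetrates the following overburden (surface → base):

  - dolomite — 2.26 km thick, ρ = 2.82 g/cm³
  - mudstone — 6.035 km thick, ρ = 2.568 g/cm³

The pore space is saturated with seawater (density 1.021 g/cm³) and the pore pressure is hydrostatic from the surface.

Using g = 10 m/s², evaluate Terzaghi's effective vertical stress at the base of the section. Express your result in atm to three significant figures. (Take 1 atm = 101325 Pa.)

Overburden (lithostatic) stress σ_v:
dolomite: 2820 kg/m³ × 10 m/s² × 2260 m = 6.373×10^7 Pa = 63.73 MPa
mudstone: 2568 kg/m³ × 10 m/s² × 6035 m = 1.550×10^8 Pa = 155.0 MPa
Total = 63.73 + 155.0 = 218.71 MPa
Pore pressure P_p = 1021 kg/m³ × 10 m/s² × 8295 m = 8.469×10^7 Pa = 84.69 MPa
Effective stress σ' = σ_v − P_p = 218.7 − 84.69 = 134.02 MPa = 1322.7 atm

1320 atm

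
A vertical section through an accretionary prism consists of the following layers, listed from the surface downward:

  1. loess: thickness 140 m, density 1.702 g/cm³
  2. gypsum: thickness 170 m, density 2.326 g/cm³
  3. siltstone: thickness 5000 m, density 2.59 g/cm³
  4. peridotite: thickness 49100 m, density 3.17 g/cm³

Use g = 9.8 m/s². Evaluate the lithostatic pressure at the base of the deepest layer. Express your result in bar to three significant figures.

16600 bar

loess: 1702 kg/m³ × 9.8 m/s² × 140 m = 2.335×10^6 Pa = 23.35 bar
gypsum: 2326 kg/m³ × 9.8 m/s² × 170 m = 3.875×10^6 Pa = 38.75 bar
siltstone: 2590 kg/m³ × 9.8 m/s² × 5000 m = 1.269×10^8 Pa = 1269 bar
peridotite: 3170 kg/m³ × 9.8 m/s² × 49100 m = 1.525×10^9 Pa = 15253 bar
Total = 23.35 + 38.75 + 1269 + 15253 = 16585 bar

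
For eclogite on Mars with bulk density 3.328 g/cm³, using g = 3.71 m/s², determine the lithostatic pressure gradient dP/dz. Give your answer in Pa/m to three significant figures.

dP/dz = ρg = 3328 kg/m³ × 3.71 m/s² = 12347 Pa/m

12300 Pa/m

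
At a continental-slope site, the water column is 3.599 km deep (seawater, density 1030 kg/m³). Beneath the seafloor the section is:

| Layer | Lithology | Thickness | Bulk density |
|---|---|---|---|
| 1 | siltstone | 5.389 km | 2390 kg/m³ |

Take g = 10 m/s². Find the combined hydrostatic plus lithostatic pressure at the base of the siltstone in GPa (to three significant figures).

seawater: 1030 kg/m³ × 10 m/s² × 3599 m = 3.707×10^7 Pa = 0.03707 GPa
siltstone: 2390 kg/m³ × 10 m/s² × 5389 m = 1.288×10^8 Pa = 0.1288 GPa
Total = 0.03707 + 0.1288 = 0.16587 GPa

0.166 GPa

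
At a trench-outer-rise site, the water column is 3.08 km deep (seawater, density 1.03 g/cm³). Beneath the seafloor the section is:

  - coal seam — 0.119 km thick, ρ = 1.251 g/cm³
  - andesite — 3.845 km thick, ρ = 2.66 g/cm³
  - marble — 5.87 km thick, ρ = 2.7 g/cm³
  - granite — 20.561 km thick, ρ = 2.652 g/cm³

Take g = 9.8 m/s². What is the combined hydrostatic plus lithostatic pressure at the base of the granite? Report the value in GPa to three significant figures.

seawater: 1030 kg/m³ × 9.8 m/s² × 3080 m = 3.109×10^7 Pa = 0.03109 GPa
coal seam: 1251 kg/m³ × 9.8 m/s² × 119 m = 1.459×10^6 Pa = 1.459×10^-3 GPa
andesite: 2660 kg/m³ × 9.8 m/s² × 3845 m = 1.002×10^8 Pa = 0.1002 GPa
marble: 2700 kg/m³ × 9.8 m/s² × 5870 m = 1.553×10^8 Pa = 0.1553 GPa
granite: 2652 kg/m³ × 9.8 m/s² × 20561 m = 5.344×10^8 Pa = 0.5344 GPa
Total = 0.03109 + 1.459×10^-3 + 0.1002 + 0.1553 + 0.5344 = 0.82247 GPa

0.822 GPa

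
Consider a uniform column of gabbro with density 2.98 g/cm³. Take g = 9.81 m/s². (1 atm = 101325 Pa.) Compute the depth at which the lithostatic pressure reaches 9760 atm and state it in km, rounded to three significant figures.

h = P/(ρg) = 9760 atm / (2980 kg/m³ × 9.81 m/s²) = 9.889×10^8 Pa / 29234 Pa/m = 33828 m
= 33.828 km

33.8 km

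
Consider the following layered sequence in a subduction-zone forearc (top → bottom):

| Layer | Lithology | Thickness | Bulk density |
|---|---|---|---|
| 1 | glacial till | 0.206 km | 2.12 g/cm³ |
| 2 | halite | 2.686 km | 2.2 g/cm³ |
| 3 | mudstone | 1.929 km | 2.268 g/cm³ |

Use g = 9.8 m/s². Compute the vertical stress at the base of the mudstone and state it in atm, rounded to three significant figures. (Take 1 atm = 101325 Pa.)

glacial till: 2120 kg/m³ × 9.8 m/s² × 206 m = 4.280×10^6 Pa = 42.24 atm
halite: 2200 kg/m³ × 9.8 m/s² × 2686 m = 5.791×10^7 Pa = 571.5 atm
mudstone: 2268 kg/m³ × 9.8 m/s² × 1929 m = 4.287×10^7 Pa = 423.1 atm
Total = 42.24 + 571.5 + 423.1 = 1036.9 atm

1040 atm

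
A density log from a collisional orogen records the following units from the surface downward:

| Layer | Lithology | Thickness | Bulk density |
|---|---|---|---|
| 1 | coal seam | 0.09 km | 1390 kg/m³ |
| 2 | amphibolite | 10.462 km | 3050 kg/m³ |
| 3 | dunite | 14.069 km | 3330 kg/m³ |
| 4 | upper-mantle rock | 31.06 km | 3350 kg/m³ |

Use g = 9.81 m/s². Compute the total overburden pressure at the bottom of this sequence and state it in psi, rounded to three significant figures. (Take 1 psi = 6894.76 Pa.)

coal seam: 1390 kg/m³ × 9.81 m/s² × 90 m = 1.227×10^6 Pa = 178.0 psi
amphibolite: 3050 kg/m³ × 9.81 m/s² × 10462 m = 3.130×10^8 Pa = 45401 psi
dunite: 3330 kg/m³ × 9.81 m/s² × 14069 m = 4.596×10^8 Pa = 66659 psi
upper-mantle rock: 3350 kg/m³ × 9.81 m/s² × 31060 m = 1.021×10^9 Pa = 1.480×10^5 psi
Total = 178.0 + 45401 + 66659 + 1.480×10^5 = 2.6028×10^5 psi

260000 psi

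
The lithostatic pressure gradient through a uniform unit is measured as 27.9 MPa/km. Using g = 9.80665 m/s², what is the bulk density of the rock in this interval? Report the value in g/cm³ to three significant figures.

2.85 g/cm³

ρ = (dP/dz)/g = 27.9 MPa/km / 9.80665 m/s² = 27900 Pa/m / 9.80665 m/s² = 2845.0 kg/m³
= 2.845 g/cm³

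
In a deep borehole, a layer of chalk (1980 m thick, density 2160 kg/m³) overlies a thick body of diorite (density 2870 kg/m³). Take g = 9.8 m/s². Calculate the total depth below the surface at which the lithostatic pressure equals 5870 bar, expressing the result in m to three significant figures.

Pressure at base of upper layers: 2160×9.8×1980 = 4.191×10^7 Pa = 419.1 bar
Remaining pressure to be supplied by diorite: 5.870×10^8 − 4.191×10^7 = 5.451×10^8 Pa
Additional depth in diorite = 5.451×10^8 Pa / (2870 kg/m³ × 9.8 m/s²) = 19380 m
Total depth = 1980 m + 19380 m = 21360 m

21400 m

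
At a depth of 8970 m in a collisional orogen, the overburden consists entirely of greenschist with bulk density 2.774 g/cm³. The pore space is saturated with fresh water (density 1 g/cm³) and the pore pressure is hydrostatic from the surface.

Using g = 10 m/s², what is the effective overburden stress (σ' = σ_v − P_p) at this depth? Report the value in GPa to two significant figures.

0.16 GPa

Overburden (lithostatic) stress σ_v:
greenschist: 2774 kg/m³ × 10 m/s² × 8970 m = 2.488×10^8 Pa = 248.8 MPa
Pore pressure P_p = 1000 kg/m³ × 10 m/s² × 8970 m = 8.970×10^7 Pa = 89.70 MPa
Effective stress σ' = σ_v − P_p = 248.8 − 89.70 = 159.13 MPa = 0.15913 GPa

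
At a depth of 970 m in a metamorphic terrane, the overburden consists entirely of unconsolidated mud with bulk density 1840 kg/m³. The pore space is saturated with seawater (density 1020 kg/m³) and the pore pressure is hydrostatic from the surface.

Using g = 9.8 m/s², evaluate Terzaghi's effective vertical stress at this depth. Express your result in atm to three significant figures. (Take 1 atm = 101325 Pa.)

76.9 atm

Overburden (lithostatic) stress σ_v:
unconsolidated mud: 1840 kg/m³ × 9.8 m/s² × 970 m = 1.749×10^7 Pa = 17.49 MPa
Pore pressure P_p = 1020 kg/m³ × 9.8 m/s² × 970 m = 9.696×10^6 Pa = 9.696 MPa
Effective stress σ' = σ_v − P_p = 17.49 − 9.696 = 7.7949 MPa = 76.930 atm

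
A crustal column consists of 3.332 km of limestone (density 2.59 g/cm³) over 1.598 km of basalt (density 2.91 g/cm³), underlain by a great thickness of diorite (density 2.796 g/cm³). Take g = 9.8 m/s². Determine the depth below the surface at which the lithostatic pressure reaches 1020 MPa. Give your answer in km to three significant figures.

37.4 km

Pressure at base of upper layers: 2590×9.8×3332 + 2910×9.8×1598 = 1.301×10^8 Pa = 130.1 MPa
Remaining pressure to be supplied by diorite: 1.020×10^9 − 1.301×10^8 = 8.899×10^8 Pa
Additional depth in diorite = 8.899×10^8 Pa / (2796 kg/m³ × 9.8 m/s²) = 32476 m
Total depth = 4930 m + 32476 m = 37406 m
= 37.406 km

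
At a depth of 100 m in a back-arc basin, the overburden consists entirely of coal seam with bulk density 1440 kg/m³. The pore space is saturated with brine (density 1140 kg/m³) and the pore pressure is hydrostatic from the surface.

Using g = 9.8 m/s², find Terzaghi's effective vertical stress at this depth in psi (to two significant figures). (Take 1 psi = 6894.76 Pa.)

43 psi

Overburden (lithostatic) stress σ_v:
coal seam: 1440 kg/m³ × 9.8 m/s² × 100 m = 1.411×10^6 Pa = 1.411 MPa
Pore pressure P_p = 1140 kg/m³ × 9.8 m/s² × 100 m = 1.117×10^6 Pa = 1.117 MPa
Effective stress σ' = σ_v − P_p = 1.411 − 1.117 = 0.29400 MPa = 42.641 psi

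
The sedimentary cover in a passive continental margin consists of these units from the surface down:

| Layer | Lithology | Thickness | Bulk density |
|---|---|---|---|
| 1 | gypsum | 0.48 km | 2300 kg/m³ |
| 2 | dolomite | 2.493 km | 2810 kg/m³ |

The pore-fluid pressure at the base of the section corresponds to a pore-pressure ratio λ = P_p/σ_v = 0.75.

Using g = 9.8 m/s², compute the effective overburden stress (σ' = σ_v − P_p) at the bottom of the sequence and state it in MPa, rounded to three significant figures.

19.9 MPa

Overburden (lithostatic) stress σ_v:
gypsum: 2300 kg/m³ × 9.8 m/s² × 480 m = 1.082×10^7 Pa = 10.82 MPa
dolomite: 2810 kg/m³ × 9.8 m/s² × 2493 m = 6.865×10^7 Pa = 68.65 MPa
Total = 10.82 + 68.65 = 79.471 MPa
Pore pressure P_p = λ·σ_v = 0.75 × 79.47 MPa = 59.60 MPa
Effective stress σ' = σ_v − P_p = 79.47 − 59.60 = 19.868 MPa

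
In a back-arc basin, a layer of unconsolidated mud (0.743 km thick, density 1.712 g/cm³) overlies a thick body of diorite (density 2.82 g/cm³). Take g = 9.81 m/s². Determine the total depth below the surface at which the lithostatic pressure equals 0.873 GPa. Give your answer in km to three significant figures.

31.8 km

Pressure at base of upper layers: 1712×9.81×743 = 1.248×10^7 Pa = 0.01248 GPa
Remaining pressure to be supplied by diorite: 8.730×10^8 − 1.248×10^7 = 8.605×10^8 Pa
Additional depth in diorite = 8.605×10^8 Pa / (2820 kg/m³ × 9.81 m/s²) = 31106 m
Total depth = 743 m + 31106 m = 31849 m
= 31.849 km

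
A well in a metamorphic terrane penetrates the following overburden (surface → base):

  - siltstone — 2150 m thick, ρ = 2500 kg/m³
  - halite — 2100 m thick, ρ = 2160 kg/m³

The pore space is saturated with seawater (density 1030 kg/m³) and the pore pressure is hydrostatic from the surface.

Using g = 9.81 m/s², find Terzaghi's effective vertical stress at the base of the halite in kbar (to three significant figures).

Overburden (lithostatic) stress σ_v:
siltstone: 2500 kg/m³ × 9.81 m/s² × 2150 m = 5.273×10^7 Pa = 52.73 MPa
halite: 2160 kg/m³ × 9.81 m/s² × 2100 m = 4.450×10^7 Pa = 44.50 MPa
Total = 52.73 + 44.50 = 97.227 MPa
Pore pressure P_p = 1030 kg/m³ × 9.81 m/s² × 4250 m = 4.294×10^7 Pa = 42.94 MPa
Effective stress σ' = σ_v − P_p = 97.23 − 42.94 = 54.284 MPa = 0.54284 kbar

0.543 kbar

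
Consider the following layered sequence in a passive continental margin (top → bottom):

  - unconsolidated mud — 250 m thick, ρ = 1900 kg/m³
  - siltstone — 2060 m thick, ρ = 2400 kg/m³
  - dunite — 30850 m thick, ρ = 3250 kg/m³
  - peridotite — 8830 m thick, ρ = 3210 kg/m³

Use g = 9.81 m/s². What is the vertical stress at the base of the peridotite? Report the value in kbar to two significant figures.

unconsolidated mud: 1900 kg/m³ × 9.81 m/s² × 250 m = 4.660×10^6 Pa = 0.04660 kbar
siltstone: 2400 kg/m³ × 9.81 m/s² × 2060 m = 4.850×10^7 Pa = 0.4850 kbar
dunite: 3250 kg/m³ × 9.81 m/s² × 30850 m = 9.836×10^8 Pa = 9.836 kbar
peridotite: 3210 kg/m³ × 9.81 m/s² × 8830 m = 2.781×10^8 Pa = 2.781 kbar
Total = 0.04660 + 0.4850 + 9.836 + 2.781 = 13.148 kbar

13 kbar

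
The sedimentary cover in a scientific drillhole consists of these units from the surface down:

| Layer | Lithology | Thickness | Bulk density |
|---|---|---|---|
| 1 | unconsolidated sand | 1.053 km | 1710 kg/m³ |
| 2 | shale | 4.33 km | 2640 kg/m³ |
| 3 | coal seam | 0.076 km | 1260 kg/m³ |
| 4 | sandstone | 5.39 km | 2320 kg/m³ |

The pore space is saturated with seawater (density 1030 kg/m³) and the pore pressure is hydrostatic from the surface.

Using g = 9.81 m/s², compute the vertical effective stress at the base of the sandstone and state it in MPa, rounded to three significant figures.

Overburden (lithostatic) stress σ_v:
unconsolidated sand: 1710 kg/m³ × 9.81 m/s² × 1053 m = 1.766×10^7 Pa = 17.66 MPa
shale: 2640 kg/m³ × 9.81 m/s² × 4330 m = 1.121×10^8 Pa = 112.1 MPa
coal seam: 1260 kg/m³ × 9.81 m/s² × 76 m = 9.394×10^5 Pa = 0.9394 MPa
sandstone: 2320 kg/m³ × 9.81 m/s² × 5390 m = 1.227×10^8 Pa = 122.7 MPa
Total = 17.66 + 112.1 + 0.9394 + 122.7 = 253.42 MPa
Pore pressure P_p = 1030 kg/m³ × 9.81 m/s² × 10849 m = 1.096×10^8 Pa = 109.6 MPa
Effective stress σ' = σ_v − P_p = 253.4 − 109.6 = 143.79 MPa

144 MPa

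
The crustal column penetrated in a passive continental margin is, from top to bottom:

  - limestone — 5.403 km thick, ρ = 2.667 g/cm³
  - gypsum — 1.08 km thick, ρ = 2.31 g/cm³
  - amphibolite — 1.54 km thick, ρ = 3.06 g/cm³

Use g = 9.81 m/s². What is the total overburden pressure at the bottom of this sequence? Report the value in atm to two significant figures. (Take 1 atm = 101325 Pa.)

2100 atm

limestone: 2667 kg/m³ × 9.81 m/s² × 5403 m = 1.414×10^8 Pa = 1395 atm
gypsum: 2310 kg/m³ × 9.81 m/s² × 1080 m = 2.447×10^7 Pa = 241.5 atm
amphibolite: 3060 kg/m³ × 9.81 m/s² × 1540 m = 4.623×10^7 Pa = 456.2 atm
Total = 1395 + 241.5 + 456.2 = 2092.9 atm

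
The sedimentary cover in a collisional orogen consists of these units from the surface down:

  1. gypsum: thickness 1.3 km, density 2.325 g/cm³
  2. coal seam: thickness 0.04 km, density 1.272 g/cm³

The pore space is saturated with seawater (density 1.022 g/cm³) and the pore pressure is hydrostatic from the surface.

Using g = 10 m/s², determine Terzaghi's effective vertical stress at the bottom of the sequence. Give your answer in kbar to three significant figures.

Overburden (lithostatic) stress σ_v:
gypsum: 2325 kg/m³ × 10 m/s² × 1300 m = 3.022×10^7 Pa = 30.23 MPa
coal seam: 1272 kg/m³ × 10 m/s² × 40 m = 5.088×10^5 Pa = 0.5088 MPa
Total = 30.23 + 0.5088 = 30.734 MPa
Pore pressure P_p = 1022 kg/m³ × 10 m/s² × 1340 m = 1.369×10^7 Pa = 13.69 MPa
Effective stress σ' = σ_v − P_p = 30.73 − 13.69 = 17.039 MPa = 0.17039 kbar

0.170 kbar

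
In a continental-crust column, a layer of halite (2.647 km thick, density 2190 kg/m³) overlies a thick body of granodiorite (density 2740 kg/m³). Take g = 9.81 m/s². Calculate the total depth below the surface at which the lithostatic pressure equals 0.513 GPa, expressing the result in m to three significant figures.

Pressure at base of upper layers: 2190×9.81×2647 = 5.687×10^7 Pa = 0.05687 GPa
Remaining pressure to be supplied by granodiorite: 5.130×10^8 − 5.687×10^7 = 4.561×10^8 Pa
Additional depth in granodiorite = 4.561×10^8 Pa / (2740 kg/m³ × 9.81 m/s²) = 16970 m
Total depth = 2647 m + 16970 m = 19617 m

19600 m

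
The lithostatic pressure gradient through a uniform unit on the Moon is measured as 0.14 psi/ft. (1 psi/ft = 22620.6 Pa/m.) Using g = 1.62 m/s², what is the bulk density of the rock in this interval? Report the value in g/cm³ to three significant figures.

ρ = (dP/dz)/g = 0.14 psi/ft / 1.62 m/s² = 3166.9 Pa/m / 1.62 m/s² = 1954.9 kg/m³
= 1.955 g/cm³

1.95 g/cm³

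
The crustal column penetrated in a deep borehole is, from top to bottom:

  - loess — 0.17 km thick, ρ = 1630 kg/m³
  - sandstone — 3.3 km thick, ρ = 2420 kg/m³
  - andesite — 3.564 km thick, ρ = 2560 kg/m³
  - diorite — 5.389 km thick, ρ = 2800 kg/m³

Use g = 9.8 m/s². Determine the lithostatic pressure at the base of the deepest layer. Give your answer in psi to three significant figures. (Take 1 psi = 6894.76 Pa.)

loess: 1630 kg/m³ × 9.8 m/s² × 170 m = 2.716×10^6 Pa = 393.9 psi
sandstone: 2420 kg/m³ × 9.8 m/s² × 3300 m = 7.826×10^7 Pa = 11351 psi
andesite: 2560 kg/m³ × 9.8 m/s² × 3564 m = 8.941×10^7 Pa = 12968 psi
diorite: 2800 kg/m³ × 9.8 m/s² × 5389 m = 1.479×10^8 Pa = 21447 psi
Total = 393.9 + 11351 + 12968 + 21447 = 46161 psi

46200 psi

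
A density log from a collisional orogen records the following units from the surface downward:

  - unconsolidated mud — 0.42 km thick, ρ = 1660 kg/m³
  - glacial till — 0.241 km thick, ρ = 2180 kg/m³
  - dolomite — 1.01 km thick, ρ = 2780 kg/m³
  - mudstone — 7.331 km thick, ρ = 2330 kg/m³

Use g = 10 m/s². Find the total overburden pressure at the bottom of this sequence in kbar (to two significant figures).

unconsolidated mud: 1660 kg/m³ × 10 m/s² × 420 m = 6.972×10^6 Pa = 0.06972 kbar
glacial till: 2180 kg/m³ × 10 m/s² × 241 m = 5.254×10^6 Pa = 0.05254 kbar
dolomite: 2780 kg/m³ × 10 m/s² × 1010 m = 2.808×10^7 Pa = 0.2808 kbar
mudstone: 2330 kg/m³ × 10 m/s² × 7331 m = 1.708×10^8 Pa = 1.708 kbar
Total = 0.06972 + 0.05254 + 0.2808 + 1.708 = 2.1112 kbar

2.1 kbar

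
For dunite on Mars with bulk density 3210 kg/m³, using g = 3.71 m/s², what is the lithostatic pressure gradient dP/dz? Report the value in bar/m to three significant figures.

dP/dz = ρg = 3210 kg/m³ × 3.71 m/s² = 11909 Pa/m
= 11909 Pa/m × (1 bar/m / 1.0000×10^5 Pa/m) = 0.11909 bar/m

0.119 bar/m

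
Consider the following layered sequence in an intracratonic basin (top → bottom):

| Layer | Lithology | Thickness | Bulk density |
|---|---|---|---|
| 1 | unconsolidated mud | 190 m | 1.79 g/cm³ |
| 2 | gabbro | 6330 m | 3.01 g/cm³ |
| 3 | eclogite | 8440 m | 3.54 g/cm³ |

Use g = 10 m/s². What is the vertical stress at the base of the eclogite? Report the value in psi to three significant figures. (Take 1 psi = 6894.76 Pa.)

unconsolidated mud: 1790 kg/m³ × 10 m/s² × 190 m = 3.401×10^6 Pa = 493.3 psi
gabbro: 3010 kg/m³ × 10 m/s² × 6330 m = 1.905×10^8 Pa = 27634 psi
eclogite: 3540 kg/m³ × 10 m/s² × 8440 m = 2.988×10^8 Pa = 43334 psi
Total = 493.3 + 27634 + 43334 = 71462 psi

71500 psi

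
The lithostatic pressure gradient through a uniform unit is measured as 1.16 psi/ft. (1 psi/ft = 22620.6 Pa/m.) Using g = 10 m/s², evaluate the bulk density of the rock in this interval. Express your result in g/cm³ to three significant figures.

2.62 g/cm³

ρ = (dP/dz)/g = 1.16 psi/ft / 10 m/s² = 26240 Pa/m / 10 m/s² = 2624.0 kg/m³
= 2.624 g/cm³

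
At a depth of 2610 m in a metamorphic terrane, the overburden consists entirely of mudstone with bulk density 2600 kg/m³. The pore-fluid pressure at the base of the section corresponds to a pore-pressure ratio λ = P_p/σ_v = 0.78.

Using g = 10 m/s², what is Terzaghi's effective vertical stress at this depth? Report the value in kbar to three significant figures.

0.149 kbar

Overburden (lithostatic) stress σ_v:
mudstone: 2600 kg/m³ × 10 m/s² × 2610 m = 6.786×10^7 Pa = 67.86 MPa
Pore pressure P_p = λ·σ_v = 0.78 × 67.86 MPa = 52.93 MPa
Effective stress σ' = σ_v − P_p = 67.86 − 52.93 = 14.929 MPa = 0.14929 kbar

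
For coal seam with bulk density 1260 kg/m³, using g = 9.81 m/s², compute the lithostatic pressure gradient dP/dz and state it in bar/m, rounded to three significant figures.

dP/dz = ρg = 1260 kg/m³ × 9.81 m/s² = 12361 Pa/m
= 12361 Pa/m × (1 bar/m / 1.0000×10^5 Pa/m) = 0.12361 bar/m

0.124 bar/m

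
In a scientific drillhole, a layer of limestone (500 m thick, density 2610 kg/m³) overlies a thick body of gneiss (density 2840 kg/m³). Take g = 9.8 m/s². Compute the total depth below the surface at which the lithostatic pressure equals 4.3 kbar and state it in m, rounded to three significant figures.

Pressure at base of upper layers: 2610×9.8×500 = 1.279×10^7 Pa = 0.1279 kbar
Remaining pressure to be supplied by gneiss: 4.300×10^8 − 1.279×10^7 = 4.172×10^8 Pa
Additional depth in gneiss = 4.172×10^8 Pa / (2840 kg/m³ × 9.8 m/s²) = 14990 m
Total depth = 500 m + 14990 m = 15490 m

15500 m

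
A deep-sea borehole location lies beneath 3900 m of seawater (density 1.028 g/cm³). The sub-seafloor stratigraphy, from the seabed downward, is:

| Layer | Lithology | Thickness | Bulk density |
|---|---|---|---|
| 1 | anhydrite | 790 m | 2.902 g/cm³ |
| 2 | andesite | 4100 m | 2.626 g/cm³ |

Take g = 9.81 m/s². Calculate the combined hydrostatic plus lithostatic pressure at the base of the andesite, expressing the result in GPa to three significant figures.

seawater: 1028 kg/m³ × 9.81 m/s² × 3900 m = 3.933×10^7 Pa = 0.03933 GPa
anhydrite: 2902 kg/m³ × 9.81 m/s² × 790 m = 2.249×10^7 Pa = 0.02249 GPa
andesite: 2626 kg/m³ × 9.81 m/s² × 4100 m = 1.056×10^8 Pa = 0.1056 GPa
Total = 0.03933 + 0.02249 + 0.1056 = 0.16744 GPa

0.167 GPa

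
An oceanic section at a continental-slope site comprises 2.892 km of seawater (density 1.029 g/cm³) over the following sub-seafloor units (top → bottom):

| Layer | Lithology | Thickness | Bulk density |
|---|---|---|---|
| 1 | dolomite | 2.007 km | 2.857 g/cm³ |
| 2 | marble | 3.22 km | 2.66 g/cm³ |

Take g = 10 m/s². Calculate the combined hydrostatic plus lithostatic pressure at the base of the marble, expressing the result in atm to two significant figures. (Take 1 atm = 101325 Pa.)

1700 atm

seawater: 1029 kg/m³ × 10 m/s² × 2892 m = 2.976×10^7 Pa = 293.7 atm
dolomite: 2857 kg/m³ × 10 m/s² × 2007 m = 5.734×10^7 Pa = 565.9 atm
marble: 2660 kg/m³ × 10 m/s² × 3220 m = 8.565×10^7 Pa = 845.3 atm
Total = 293.7 + 565.9 + 845.3 = 1704.9 atm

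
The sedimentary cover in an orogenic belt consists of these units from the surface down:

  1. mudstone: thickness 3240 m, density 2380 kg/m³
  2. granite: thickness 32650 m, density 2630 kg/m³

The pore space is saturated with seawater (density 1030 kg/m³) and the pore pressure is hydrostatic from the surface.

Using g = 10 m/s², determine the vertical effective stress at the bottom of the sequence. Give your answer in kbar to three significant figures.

Overburden (lithostatic) stress σ_v:
mudstone: 2380 kg/m³ × 10 m/s² × 3240 m = 7.711×10^7 Pa = 77.11 MPa
granite: 2630 kg/m³ × 10 m/s² × 32650 m = 8.587×10^8 Pa = 858.7 MPa
Total = 77.11 + 858.7 = 935.81 MPa
Pore pressure P_p = 1030 kg/m³ × 10 m/s² × 35890 m = 3.697×10^8 Pa = 369.7 MPa
Effective stress σ' = σ_v − P_p = 935.8 − 369.7 = 566.14 MPa = 5.6614 kbar

5.66 kbar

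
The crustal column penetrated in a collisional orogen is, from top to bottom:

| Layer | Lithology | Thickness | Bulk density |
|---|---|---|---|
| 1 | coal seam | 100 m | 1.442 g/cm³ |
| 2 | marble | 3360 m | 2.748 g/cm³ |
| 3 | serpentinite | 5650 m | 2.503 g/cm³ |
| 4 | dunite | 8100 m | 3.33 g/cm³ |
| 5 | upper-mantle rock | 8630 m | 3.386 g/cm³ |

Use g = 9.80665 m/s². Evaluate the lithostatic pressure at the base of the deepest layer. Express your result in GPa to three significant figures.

coal seam: 1442 kg/m³ × 9.80665 m/s² × 100 m = 1.414×10^6 Pa = 1.414×10^-3 GPa
marble: 2748 kg/m³ × 9.80665 m/s² × 3360 m = 9.055×10^7 Pa = 0.09055 GPa
serpentinite: 2503 kg/m³ × 9.80665 m/s² × 5650 m = 1.387×10^8 Pa = 0.1387 GPa
dunite: 3330 kg/m³ × 9.80665 m/s² × 8100 m = 2.645×10^8 Pa = 0.2645 GPa
upper-mantle rock: 3386 kg/m³ × 9.80665 m/s² × 8630 m = 2.866×10^8 Pa = 0.2866 GPa
Total = 1.414×10^-3 + 0.09055 + 0.1387 + 0.2645 + 0.2866 = 0.78172 GPa

0.782 GPa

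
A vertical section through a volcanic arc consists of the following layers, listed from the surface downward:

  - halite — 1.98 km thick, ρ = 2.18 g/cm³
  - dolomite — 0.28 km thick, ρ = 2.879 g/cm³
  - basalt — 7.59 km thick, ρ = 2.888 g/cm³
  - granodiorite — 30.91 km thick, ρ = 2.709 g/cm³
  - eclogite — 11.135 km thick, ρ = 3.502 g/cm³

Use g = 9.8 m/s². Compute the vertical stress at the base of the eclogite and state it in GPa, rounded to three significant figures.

halite: 2180 kg/m³ × 9.8 m/s² × 1980 m = 4.230×10^7 Pa = 0.04230 GPa
dolomite: 2879 kg/m³ × 9.8 m/s² × 280 m = 7.900×10^6 Pa = 7.900×10^-3 GPa
basalt: 2888 kg/m³ × 9.8 m/s² × 7590 m = 2.148×10^8 Pa = 0.2148 GPa
granodiorite: 2709 kg/m³ × 9.8 m/s² × 30910 m = 8.206×10^8 Pa = 0.8206 GPa
eclogite: 3502 kg/m³ × 9.8 m/s² × 11135 m = 3.821×10^8 Pa = 0.3821 GPa
Total = 0.04230 + 7.900×10^-3 + 0.2148 + 0.8206 + 0.3821 = 1.4678 GPa

1.47 GPa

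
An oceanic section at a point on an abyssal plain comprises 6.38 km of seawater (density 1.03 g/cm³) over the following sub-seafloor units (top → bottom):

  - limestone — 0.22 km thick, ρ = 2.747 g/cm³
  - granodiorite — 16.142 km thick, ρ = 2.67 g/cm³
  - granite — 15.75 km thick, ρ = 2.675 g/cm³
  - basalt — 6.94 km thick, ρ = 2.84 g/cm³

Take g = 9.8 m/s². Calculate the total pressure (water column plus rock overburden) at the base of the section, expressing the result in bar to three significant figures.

seawater: 1030 kg/m³ × 9.8 m/s² × 6380 m = 6.440×10^7 Pa = 644.0 bar
limestone: 2747 kg/m³ × 9.8 m/s² × 220 m = 5.923×10^6 Pa = 59.23 bar
granodiorite: 2670 kg/m³ × 9.8 m/s² × 16142 m = 4.224×10^8 Pa = 4224 bar
granite: 2675 kg/m³ × 9.8 m/s² × 15750 m = 4.129×10^8 Pa = 4129 bar
basalt: 2840 kg/m³ × 9.8 m/s² × 6940 m = 1.932×10^8 Pa = 1932 bar
Total = 644.0 + 59.23 + 4224 + 4129 + 1932 = 10987 bar

11000 bar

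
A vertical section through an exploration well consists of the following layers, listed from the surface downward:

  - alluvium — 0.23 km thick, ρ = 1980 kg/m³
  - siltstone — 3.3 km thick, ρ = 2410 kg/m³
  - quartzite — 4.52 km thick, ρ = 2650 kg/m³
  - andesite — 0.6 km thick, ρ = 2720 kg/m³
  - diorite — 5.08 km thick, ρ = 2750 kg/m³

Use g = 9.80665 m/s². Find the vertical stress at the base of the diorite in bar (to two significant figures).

alluvium: 1980 kg/m³ × 9.80665 m/s² × 230 m = 4.466×10^6 Pa = 44.66 bar
siltstone: 2410 kg/m³ × 9.80665 m/s² × 3300 m = 7.799×10^7 Pa = 779.9 bar
quartzite: 2650 kg/m³ × 9.80665 m/s² × 4520 m = 1.175×10^8 Pa = 1175 bar
andesite: 2720 kg/m³ × 9.80665 m/s² × 600 m = 1.600×10^7 Pa = 160.0 bar
diorite: 2750 kg/m³ × 9.80665 m/s² × 5080 m = 1.370×10^8 Pa = 1370 bar
Total = 44.66 + 779.9 + 1175 + 160.0 + 1370 = 3529.3 bar

3500 bar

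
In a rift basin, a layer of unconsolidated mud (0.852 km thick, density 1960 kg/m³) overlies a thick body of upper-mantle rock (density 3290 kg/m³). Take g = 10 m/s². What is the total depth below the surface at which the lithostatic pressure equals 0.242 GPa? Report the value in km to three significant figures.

Pressure at base of upper layers: 1960×10×852 = 1.670×10^7 Pa = 0.01670 GPa
Remaining pressure to be supplied by upper-mantle rock: 2.420×10^8 − 1.670×10^7 = 2.253×10^8 Pa
Additional depth in upper-mantle rock = 2.253×10^8 Pa / (3290 kg/m³ × 10 m/s²) = 6848.0 m
Total depth = 852 m + 6848.0 m = 7700.0 m
= 7.7000 km

7.70 km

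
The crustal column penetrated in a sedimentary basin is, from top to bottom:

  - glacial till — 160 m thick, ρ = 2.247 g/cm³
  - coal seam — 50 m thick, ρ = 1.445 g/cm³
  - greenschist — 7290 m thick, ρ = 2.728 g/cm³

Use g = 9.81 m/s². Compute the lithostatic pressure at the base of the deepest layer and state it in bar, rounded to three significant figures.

1990 bar

glacial till: 2247 kg/m³ × 9.81 m/s² × 160 m = 3.527×10^6 Pa = 35.27 bar
coal seam: 1445 kg/m³ × 9.81 m/s² × 50 m = 7.088×10^5 Pa = 7.088 bar
greenschist: 2728 kg/m³ × 9.81 m/s² × 7290 m = 1.951×10^8 Pa = 1951 bar
Total = 35.27 + 7.088 + 1951 = 1993.3 bar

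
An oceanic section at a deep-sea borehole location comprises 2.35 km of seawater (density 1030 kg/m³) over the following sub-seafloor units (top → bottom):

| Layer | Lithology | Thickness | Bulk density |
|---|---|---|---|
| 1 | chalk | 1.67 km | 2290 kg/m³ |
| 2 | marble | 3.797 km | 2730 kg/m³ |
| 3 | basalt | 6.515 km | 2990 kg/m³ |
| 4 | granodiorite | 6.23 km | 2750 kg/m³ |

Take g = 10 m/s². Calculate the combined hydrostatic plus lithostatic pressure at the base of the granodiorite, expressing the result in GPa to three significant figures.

0.532 GPa

seawater: 1030 kg/m³ × 10 m/s² × 2350 m = 2.421×10^7 Pa = 0.02421 GPa
chalk: 2290 kg/m³ × 10 m/s² × 1670 m = 3.824×10^7 Pa = 0.03824 GPa
marble: 2730 kg/m³ × 10 m/s² × 3797 m = 1.037×10^8 Pa = 0.1037 GPa
basalt: 2990 kg/m³ × 10 m/s² × 6515 m = 1.948×10^8 Pa = 0.1948 GPa
granodiorite: 2750 kg/m³ × 10 m/s² × 6230 m = 1.713×10^8 Pa = 0.1713 GPa
Total = 0.02421 + 0.03824 + 0.1037 + 0.1948 + 0.1713 = 0.53223 GPa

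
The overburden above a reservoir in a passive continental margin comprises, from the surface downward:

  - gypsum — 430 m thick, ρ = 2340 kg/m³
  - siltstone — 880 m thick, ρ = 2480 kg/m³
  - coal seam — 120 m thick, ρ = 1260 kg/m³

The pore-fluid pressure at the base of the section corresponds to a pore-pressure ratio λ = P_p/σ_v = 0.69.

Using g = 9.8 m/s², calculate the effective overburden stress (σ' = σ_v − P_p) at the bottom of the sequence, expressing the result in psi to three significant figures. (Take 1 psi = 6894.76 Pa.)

Overburden (lithostatic) stress σ_v:
gypsum: 2340 kg/m³ × 9.8 m/s² × 430 m = 9.861×10^6 Pa = 9.861 MPa
siltstone: 2480 kg/m³ × 9.8 m/s² × 880 m = 2.139×10^7 Pa = 21.39 MPa
coal seam: 1260 kg/m³ × 9.8 m/s² × 120 m = 1.482×10^6 Pa = 1.482 MPa
Total = 9.861 + 21.39 + 1.482 = 32.730 MPa
Pore pressure P_p = λ·σ_v = 0.69 × 32.73 MPa = 22.58 MPa
Effective stress σ' = σ_v − P_p = 32.73 − 22.58 = 10.146 MPa = 1471.6 psi

1470 psi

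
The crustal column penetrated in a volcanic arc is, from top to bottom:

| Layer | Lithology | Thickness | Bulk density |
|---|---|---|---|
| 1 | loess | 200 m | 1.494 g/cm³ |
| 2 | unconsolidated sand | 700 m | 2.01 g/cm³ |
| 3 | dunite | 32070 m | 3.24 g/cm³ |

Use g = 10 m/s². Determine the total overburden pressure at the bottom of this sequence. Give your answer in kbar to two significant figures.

11 kbar

loess: 1494 kg/m³ × 10 m/s² × 200 m = 2.988×10^6 Pa = 0.02988 kbar
unconsolidated sand: 2010 kg/m³ × 10 m/s² × 700 m = 1.407×10^7 Pa = 0.1407 kbar
dunite: 3240 kg/m³ × 10 m/s² × 32070 m = 1.039×10^9 Pa = 10.39 kbar
Total = 0.02988 + 0.1407 + 10.39 = 10.561 kbar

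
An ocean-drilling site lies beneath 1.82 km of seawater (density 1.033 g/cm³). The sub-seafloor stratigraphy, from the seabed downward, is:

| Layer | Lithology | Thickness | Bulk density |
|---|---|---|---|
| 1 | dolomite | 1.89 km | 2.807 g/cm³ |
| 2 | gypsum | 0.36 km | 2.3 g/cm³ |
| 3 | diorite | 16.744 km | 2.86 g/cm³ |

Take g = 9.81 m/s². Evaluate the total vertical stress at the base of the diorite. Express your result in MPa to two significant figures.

550 MPa

seawater: 1033 kg/m³ × 9.81 m/s² × 1820 m = 1.844×10^7 Pa = 18.44 MPa
dolomite: 2807 kg/m³ × 9.81 m/s² × 1890 m = 5.204×10^7 Pa = 52.04 MPa
gypsum: 2300 kg/m³ × 9.81 m/s² × 360 m = 8.123×10^6 Pa = 8.123 MPa
diorite: 2860 kg/m³ × 9.81 m/s² × 16744 m = 4.698×10^8 Pa = 469.8 MPa
Total = 18.44 + 52.04 + 8.123 + 469.8 = 548.39 MPa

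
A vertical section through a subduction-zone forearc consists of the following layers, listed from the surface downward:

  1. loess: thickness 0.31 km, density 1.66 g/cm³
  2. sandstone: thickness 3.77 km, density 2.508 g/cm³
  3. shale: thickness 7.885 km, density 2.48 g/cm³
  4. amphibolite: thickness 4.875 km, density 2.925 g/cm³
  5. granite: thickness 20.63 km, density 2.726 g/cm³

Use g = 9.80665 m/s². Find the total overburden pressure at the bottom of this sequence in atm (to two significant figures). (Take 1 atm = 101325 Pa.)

loess: 1660 kg/m³ × 9.80665 m/s² × 310 m = 5.047×10^6 Pa = 49.81 atm
sandstone: 2508 kg/m³ × 9.80665 m/s² × 3770 m = 9.272×10^7 Pa = 915.1 atm
shale: 2480 kg/m³ × 9.80665 m/s² × 7885 m = 1.918×10^8 Pa = 1893 atm
amphibolite: 2925 kg/m³ × 9.80665 m/s² × 4875 m = 1.398×10^8 Pa = 1380 atm
granite: 2726 kg/m³ × 9.80665 m/s² × 20630 m = 5.515×10^8 Pa = 5443 atm
Total = 49.81 + 915.1 + 1893 + 1380 + 5443 = 9680.5 atm

9700 atm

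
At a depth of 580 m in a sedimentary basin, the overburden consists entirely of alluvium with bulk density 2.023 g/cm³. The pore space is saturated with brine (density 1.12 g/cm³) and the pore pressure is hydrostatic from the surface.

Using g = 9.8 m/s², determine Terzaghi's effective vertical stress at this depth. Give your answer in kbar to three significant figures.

Overburden (lithostatic) stress σ_v:
alluvium: 2023 kg/m³ × 9.8 m/s² × 580 m = 1.150×10^7 Pa = 11.50 MPa
Pore pressure P_p = 1120 kg/m³ × 9.8 m/s² × 580 m = 6.366×10^6 Pa = 6.366 MPa
Effective stress σ' = σ_v − P_p = 11.50 − 6.366 = 5.1327 MPa = 0.051327 kbar

0.0513 kbar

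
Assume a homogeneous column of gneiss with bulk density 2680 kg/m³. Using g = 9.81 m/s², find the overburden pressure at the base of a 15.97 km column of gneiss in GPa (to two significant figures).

gneiss: 2680 kg/m³ × 9.81 m/s² × 15970 m = 4.199×10^8 Pa = 0.4199 GPa

0.42 GPa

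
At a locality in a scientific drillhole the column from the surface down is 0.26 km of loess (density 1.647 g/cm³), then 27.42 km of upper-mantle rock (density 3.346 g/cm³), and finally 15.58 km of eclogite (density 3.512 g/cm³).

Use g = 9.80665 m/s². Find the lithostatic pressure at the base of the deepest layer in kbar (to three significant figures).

14.4 kbar

loess: 1647 kg/m³ × 9.80665 m/s² × 260 m = 4.199×10^6 Pa = 0.04199 kbar
upper-mantle rock: 3346 kg/m³ × 9.80665 m/s² × 27420 m = 8.997×10^8 Pa = 8.997 kbar
eclogite: 3512 kg/m³ × 9.80665 m/s² × 15580 m = 5.366×10^8 Pa = 5.366 kbar
Total = 0.04199 + 8.997 + 5.366 = 14.405 kbar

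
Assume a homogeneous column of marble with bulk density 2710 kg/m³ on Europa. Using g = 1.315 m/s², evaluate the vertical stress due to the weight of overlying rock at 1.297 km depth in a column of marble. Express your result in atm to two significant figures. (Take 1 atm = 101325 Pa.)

46 atm

marble: 2710 kg/m³ × 1.315 m/s² × 1297 m = 4.622×10^6 Pa = 45.62 atm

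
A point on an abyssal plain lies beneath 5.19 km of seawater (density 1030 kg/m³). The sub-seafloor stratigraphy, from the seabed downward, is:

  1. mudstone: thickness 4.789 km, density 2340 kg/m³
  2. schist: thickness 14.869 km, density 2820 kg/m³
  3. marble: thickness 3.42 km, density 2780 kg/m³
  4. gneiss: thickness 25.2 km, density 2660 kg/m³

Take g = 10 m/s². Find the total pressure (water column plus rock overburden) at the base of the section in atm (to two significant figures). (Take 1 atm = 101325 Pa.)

13000 atm

seawater: 1030 kg/m³ × 10 m/s² × 5190 m = 5.346×10^7 Pa = 527.6 atm
mudstone: 2340 kg/m³ × 10 m/s² × 4789 m = 1.121×10^8 Pa = 1106 atm
schist: 2820 kg/m³ × 10 m/s² × 14869 m = 4.193×10^8 Pa = 4138 atm
marble: 2780 kg/m³ × 10 m/s² × 3420 m = 9.508×10^7 Pa = 938.3 atm
gneiss: 2660 kg/m³ × 10 m/s² × 25200 m = 6.703×10^8 Pa = 6616 atm
Total = 527.6 + 1106 + 4138 + 938.3 + 6616 = 13326 atm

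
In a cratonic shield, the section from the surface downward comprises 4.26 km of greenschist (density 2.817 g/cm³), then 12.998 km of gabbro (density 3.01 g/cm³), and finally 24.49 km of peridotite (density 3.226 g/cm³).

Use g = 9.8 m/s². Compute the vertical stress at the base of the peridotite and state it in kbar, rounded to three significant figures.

12.8 kbar

greenschist: 2817 kg/m³ × 9.8 m/s² × 4260 m = 1.176×10^8 Pa = 1.176 kbar
gabbro: 3010 kg/m³ × 9.8 m/s² × 12998 m = 3.834×10^8 Pa = 3.834 kbar
peridotite: 3226 kg/m³ × 9.8 m/s² × 24490 m = 7.742×10^8 Pa = 7.742 kbar
Total = 1.176 + 3.834 + 7.742 = 12.753 kbar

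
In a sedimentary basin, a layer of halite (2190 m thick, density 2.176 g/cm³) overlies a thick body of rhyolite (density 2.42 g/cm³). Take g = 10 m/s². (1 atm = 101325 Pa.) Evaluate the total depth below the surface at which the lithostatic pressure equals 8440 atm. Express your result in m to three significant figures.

35600 m

Pressure at base of upper layers: 2176×10×2190 = 4.765×10^7 Pa = 470.3 atm
Remaining pressure to be supplied by rhyolite: 8.552×10^8 − 4.765×10^7 = 8.075×10^8 Pa
Additional depth in rhyolite = 8.075×10^8 Pa / (2420 kg/m³ × 10 m/s²) = 33369 m
Total depth = 2190 m + 33369 m = 35559 m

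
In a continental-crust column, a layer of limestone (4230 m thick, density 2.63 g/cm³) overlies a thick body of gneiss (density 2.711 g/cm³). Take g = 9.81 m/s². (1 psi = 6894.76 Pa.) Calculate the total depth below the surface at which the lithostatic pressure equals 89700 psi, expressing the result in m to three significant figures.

Pressure at base of upper layers: 2630×9.81×4230 = 1.091×10^8 Pa = 15829 psi
Remaining pressure to be supplied by gneiss: 6.185×10^8 − 1.091×10^8 = 5.093×10^8 Pa
Additional depth in gneiss = 5.093×10^8 Pa / (2711 kg/m³ × 9.81 m/s²) = 19151 m
Total depth = 4230 m + 19151 m = 23381 m

23400 m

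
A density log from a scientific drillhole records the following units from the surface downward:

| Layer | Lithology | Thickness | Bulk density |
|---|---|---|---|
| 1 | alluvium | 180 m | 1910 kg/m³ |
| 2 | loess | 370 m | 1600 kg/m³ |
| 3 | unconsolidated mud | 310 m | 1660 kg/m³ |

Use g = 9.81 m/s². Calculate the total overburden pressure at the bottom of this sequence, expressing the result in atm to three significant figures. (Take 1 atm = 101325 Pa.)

alluvium: 1910 kg/m³ × 9.81 m/s² × 180 m = 3.373×10^6 Pa = 33.29 atm
loess: 1600 kg/m³ × 9.81 m/s² × 370 m = 5.808×10^6 Pa = 57.32 atm
unconsolidated mud: 1660 kg/m³ × 9.81 m/s² × 310 m = 5.048×10^6 Pa = 49.82 atm
Total = 33.29 + 57.32 + 49.82 = 140.42 atm

140 atm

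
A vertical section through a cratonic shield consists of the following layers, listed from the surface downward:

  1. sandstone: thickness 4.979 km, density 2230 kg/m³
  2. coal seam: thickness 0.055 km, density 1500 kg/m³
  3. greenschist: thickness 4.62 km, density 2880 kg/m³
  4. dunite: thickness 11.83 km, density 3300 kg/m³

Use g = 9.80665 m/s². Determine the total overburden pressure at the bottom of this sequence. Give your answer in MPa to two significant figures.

620 MPa

sandstone: 2230 kg/m³ × 9.80665 m/s² × 4979 m = 1.089×10^8 Pa = 108.9 MPa
coal seam: 1500 kg/m³ × 9.80665 m/s² × 55 m = 8.090×10^5 Pa = 0.8090 MPa
greenschist: 2880 kg/m³ × 9.80665 m/s² × 4620 m = 1.305×10^8 Pa = 130.5 MPa
dunite: 3300 kg/m³ × 9.80665 m/s² × 11830 m = 3.828×10^8 Pa = 382.8 MPa
Total = 108.9 + 0.8090 + 130.5 + 382.8 = 623.02 MPa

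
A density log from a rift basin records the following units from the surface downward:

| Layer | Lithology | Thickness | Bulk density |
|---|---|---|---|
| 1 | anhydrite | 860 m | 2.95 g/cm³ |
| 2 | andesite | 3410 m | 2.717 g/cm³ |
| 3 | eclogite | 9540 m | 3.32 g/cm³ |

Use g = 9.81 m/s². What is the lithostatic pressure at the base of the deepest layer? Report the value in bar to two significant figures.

anhydrite: 2950 kg/m³ × 9.81 m/s² × 860 m = 2.489×10^7 Pa = 248.9 bar
andesite: 2717 kg/m³ × 9.81 m/s² × 3410 m = 9.089×10^7 Pa = 908.9 bar
eclogite: 3320 kg/m³ × 9.81 m/s² × 9540 m = 3.107×10^8 Pa = 3107 bar
Total = 248.9 + 908.9 + 3107 = 4264.9 bar

4300 bar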